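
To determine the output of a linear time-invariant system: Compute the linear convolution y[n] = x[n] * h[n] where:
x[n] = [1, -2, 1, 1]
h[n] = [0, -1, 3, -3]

y[n] = sum_k x[k]*h[n-k]. Output length = len(x) + len(h) - 1 = 4 + 4 - 1 = 7.
y[0] = 1*0 = 0
y[1] = -2*0 + 1*-1 = -1
y[2] = 1*0 + -2*-1 + 1*3 = 5
y[3] = 1*0 + 1*-1 + -2*3 + 1*-3 = -10
y[4] = 1*-1 + 1*3 + -2*-3 = 8
y[5] = 1*3 + 1*-3 = 0
y[6] = 1*-3 = -3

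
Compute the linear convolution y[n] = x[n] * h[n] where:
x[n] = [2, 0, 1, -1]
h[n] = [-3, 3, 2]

y[n] = sum_k x[k]*h[n-k]. Output length = len(x) + len(h) - 1 = 4 + 3 - 1 = 6.
y[0] = 2*-3 = -6
y[1] = 0*-3 + 2*3 = 6
y[2] = 1*-3 + 0*3 + 2*2 = 1
y[3] = -1*-3 + 1*3 + 0*2 = 6
y[4] = -1*3 + 1*2 = -1
y[5] = -1*2 = -2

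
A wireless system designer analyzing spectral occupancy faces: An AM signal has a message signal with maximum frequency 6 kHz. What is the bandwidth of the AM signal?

In AM (double-sideband), the bandwidth is twice the message frequency.
BW = 2 * f_m = 2 * 6 kHz = 12 kHz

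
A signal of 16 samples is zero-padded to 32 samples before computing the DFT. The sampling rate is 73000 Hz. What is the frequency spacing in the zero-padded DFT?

Original DFT: N = 16, resolution = f_s/N = 73000/16 = 9125/2 Hz
Zero-padded DFT: N = 32, resolution = f_s/N = 73000/32 = 9125/4 Hz
Zero-padding interpolates the spectrum (finer frequency grid)
but does NOT improve the true spectral resolution (ability to resolve close frequencies).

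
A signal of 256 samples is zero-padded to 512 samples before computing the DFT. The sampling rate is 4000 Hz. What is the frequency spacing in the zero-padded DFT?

Original DFT: N = 256, resolution = f_s/N = 4000/256 = 125/8 Hz
Zero-padded DFT: N = 512, resolution = f_s/N = 4000/512 = 125/16 Hz
Zero-padding interpolates the spectrum (finer frequency grid)
but does NOT improve the true spectral resolution (ability to resolve close frequencies).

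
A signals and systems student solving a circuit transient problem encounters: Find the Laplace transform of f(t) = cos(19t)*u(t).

Standard pair: cos(wt)*u(t) <-> s/(s^2+w^2)
With w = 19: L{cos(19t)*u(t)} = s/(s^2+361)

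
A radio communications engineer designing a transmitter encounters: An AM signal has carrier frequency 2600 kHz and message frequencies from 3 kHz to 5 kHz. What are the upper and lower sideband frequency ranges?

Upper sideband (USB) = fc + [fm_low, fm_high] = 2600 + [3, 5] = [2603, 2605] kHz
Lower sideband (LSB) = fc - [fm_high, fm_low] = 2600 - [5, 3] = [2595, 2597] kHz
Total occupied spectrum: 2595 kHz to 2605 kHz (plus carrier at 2600 kHz)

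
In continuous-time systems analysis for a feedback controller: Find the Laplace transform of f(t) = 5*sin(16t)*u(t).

Standard pair: sin(wt)*u(t) <-> w/(s^2+w^2)
With w = 16: L{5*sin(16t)*u(t)} = 80/(s^2+256)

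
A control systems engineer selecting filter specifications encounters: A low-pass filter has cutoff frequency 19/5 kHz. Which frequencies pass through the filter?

A low-pass filter passes all frequencies below the cutoff frequency 19/5 kHz and attenuates higher frequencies.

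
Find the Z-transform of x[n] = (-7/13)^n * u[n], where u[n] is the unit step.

The Z-transform of a^n * u[n] is z/(z-a) for |z| > |a|.
Here a = -7/13, so X(z) = z/(z - (-7/13)) = 13z/(13z + 7)
ROC: |z| > 7/13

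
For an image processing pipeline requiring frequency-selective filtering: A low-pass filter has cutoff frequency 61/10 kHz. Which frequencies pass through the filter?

A low-pass filter passes all frequencies below the cutoff frequency 61/10 kHz and attenuates higher frequencies.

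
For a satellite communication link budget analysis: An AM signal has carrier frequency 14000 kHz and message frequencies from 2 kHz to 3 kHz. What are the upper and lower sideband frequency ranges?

Upper sideband (USB) = fc + [fm_low, fm_high] = 14000 + [2, 3] = [14002, 14003] kHz
Lower sideband (LSB) = fc - [fm_high, fm_low] = 14000 - [3, 2] = [13997, 13998] kHz
Total occupied spectrum: 13997 kHz to 14003 kHz (plus carrier at 14000 kHz)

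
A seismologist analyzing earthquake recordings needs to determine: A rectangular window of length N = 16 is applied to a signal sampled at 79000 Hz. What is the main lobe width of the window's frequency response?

For a rectangular window of length N,
the main lobe width in frequency is 2*f_s/N.
= 2*79000/16 = 9875 Hz
This determines the minimum frequency separation for resolving two sinusoids.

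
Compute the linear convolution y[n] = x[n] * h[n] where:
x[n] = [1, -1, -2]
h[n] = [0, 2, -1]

y[n] = sum_k x[k]*h[n-k]. Output length = len(x) + len(h) - 1 = 3 + 3 - 1 = 5.
y[0] = 1*0 = 0
y[1] = -1*0 + 1*2 = 2
y[2] = -2*0 + -1*2 + 1*-1 = -3
y[3] = -2*2 + -1*-1 = -3
y[4] = -2*-1 = 2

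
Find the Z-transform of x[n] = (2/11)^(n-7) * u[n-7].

Time-shifting property: if X(z) = Z{x[n]}, then Z{x[n-d]} = z^(-d) * X(z)
X(z) = z/(z - 2/11) for x[n] = (2/11)^n * u[n]
Z{x[n-7]} = z^(-7) * z/(z - 2/11) = z^(-6)/(z - 2/11)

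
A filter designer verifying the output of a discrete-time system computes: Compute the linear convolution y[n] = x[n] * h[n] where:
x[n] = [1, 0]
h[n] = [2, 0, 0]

y[n] = sum_k x[k]*h[n-k]. Output length = len(x) + len(h) - 1 = 2 + 3 - 1 = 4.
y[0] = 1*2 = 2
y[1] = 0*2 + 1*0 = 0
y[2] = 0*0 + 1*0 = 0
y[3] = 0*0 = 0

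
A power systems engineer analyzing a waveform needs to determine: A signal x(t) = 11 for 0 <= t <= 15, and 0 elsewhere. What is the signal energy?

Energy = integral of |x(t)|^2 dt over the signal duration
= 11^2 * 15 = 121 * 15 = 1815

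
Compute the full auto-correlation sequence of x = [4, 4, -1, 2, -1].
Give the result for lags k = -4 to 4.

r_xx[k] = sum_m x[m]*x[m+k], indexed from 0, for k = -4 to 4:
  r_xx[-4] = x[4]*x[0] = -4
  r_xx[-3] = x[3]*x[0] + x[4]*x[1] = 4
  r_xx[-2] = x[2]*x[0] + x[3]*x[1] + x[4]*x[2] = 5
  r_xx[-1] = x[1]*x[0] + x[2]*x[1] + x[3]*x[2] + x[4]*x[3] = 8
  r_xx[0] = x[0]*x[0] + x[1]*x[1] + x[2]*x[2] + x[3]*x[3] + x[4]*x[4] = 38
  r_xx[1] = x[0]*x[1] + x[1]*x[2] + x[2]*x[3] + x[3]*x[4] = 8
  r_xx[2] = x[0]*x[2] + x[1]*x[3] + x[2]*x[4] = 5
  r_xx[3] = x[0]*x[3] + x[1]*x[4] = 4
  r_xx[4] = x[0]*x[4] = -4
r_xx = [-4, 4, 5, 8, 38, 8, 5, 4, -4]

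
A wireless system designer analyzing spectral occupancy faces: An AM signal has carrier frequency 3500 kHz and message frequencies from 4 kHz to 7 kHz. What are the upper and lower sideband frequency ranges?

Upper sideband (USB) = fc + [fm_low, fm_high] = 3500 + [4, 7] = [3504, 3507] kHz
Lower sideband (LSB) = fc - [fm_high, fm_low] = 3500 - [7, 4] = [3493, 3496] kHz
Total occupied spectrum: 3493 kHz to 3507 kHz (plus carrier at 3500 kHz)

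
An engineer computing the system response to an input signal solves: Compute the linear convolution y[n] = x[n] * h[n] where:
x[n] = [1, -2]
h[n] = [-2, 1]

y[n] = sum_k x[k]*h[n-k]. Output length = len(x) + len(h) - 1 = 2 + 2 - 1 = 3.
y[0] = 1*-2 = -2
y[1] = -2*-2 + 1*1 = 5
y[2] = -2*1 = -2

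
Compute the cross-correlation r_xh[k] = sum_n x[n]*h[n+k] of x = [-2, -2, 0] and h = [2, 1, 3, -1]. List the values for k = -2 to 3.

Both sequences indexed from 0 and zero outside their support.
Lags with overlap: k = -2 to 3.
  r_xh[-2] = x[2]*h[0] = 0
  r_xh[-1] = x[1]*h[0] + x[2]*h[1] = -4
  r_xh[0] = x[0]*h[0] + x[1]*h[1] + x[2]*h[2] = -6
  r_xh[1] = x[0]*h[1] + x[1]*h[2] + x[2]*h[3] = -8
  r_xh[2] = x[0]*h[2] + x[1]*h[3] = -4
  r_xh[3] = x[0]*h[3] = 2
r_xh = [0, -4, -6, -8, -4, 2] (for k = -2, ..., 3)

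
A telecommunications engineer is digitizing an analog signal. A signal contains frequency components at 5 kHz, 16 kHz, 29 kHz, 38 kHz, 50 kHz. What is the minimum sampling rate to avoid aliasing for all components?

The highest frequency component is f_max = 50 kHz.
Nyquist rate = 2 * f_max = 2 * 50 kHz = 100 kHz.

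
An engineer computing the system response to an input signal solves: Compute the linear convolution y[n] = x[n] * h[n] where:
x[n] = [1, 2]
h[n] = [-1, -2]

y[n] = sum_k x[k]*h[n-k]. Output length = len(x) + len(h) - 1 = 2 + 2 - 1 = 3.
y[0] = 1*-1 = -1
y[1] = 2*-1 + 1*-2 = -4
y[2] = 2*-2 = -4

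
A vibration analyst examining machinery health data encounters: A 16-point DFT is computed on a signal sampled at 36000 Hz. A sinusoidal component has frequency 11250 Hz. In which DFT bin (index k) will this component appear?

DFT frequency resolution = f_s/N = 36000/16 = 2250 Hz
Bin index k = f_signal / resolution = 11250 / 2250 = 5
The signal frequency 11250 Hz falls in DFT bin k = 5.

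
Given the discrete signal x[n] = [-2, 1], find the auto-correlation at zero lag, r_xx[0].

The auto-correlation at zero lag r_xx[0] equals the signal energy.
r_xx[0] = sum of x[n]^2 = (-2)^2 + 1^2
= 4 + 1 = 5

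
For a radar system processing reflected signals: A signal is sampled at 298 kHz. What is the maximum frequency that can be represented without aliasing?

The maximum frequency that can be represented without aliasing
is the Nyquist frequency: f_max = f_s / 2 = 298 kHz / 2 = 149 kHz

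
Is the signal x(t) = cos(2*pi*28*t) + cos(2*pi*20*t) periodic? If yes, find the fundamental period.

f1 = 28 Hz, f2 = 20 Hz
Period T1 = 1/28, T2 = 1/20
Ratio T1/T2 = 20/28, which is rational.
The signal is periodic with fundamental period T = 1/GCD(28,20) = 1/4 s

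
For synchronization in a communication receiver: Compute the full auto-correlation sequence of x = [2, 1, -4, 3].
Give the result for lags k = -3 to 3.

r_xx[k] = sum_m x[m]*x[m+k], indexed from 0, for k = -3 to 3:
  r_xx[-3] = x[3]*x[0] = 6
  r_xx[-2] = x[2]*x[0] + x[3]*x[1] = -5
  r_xx[-1] = x[1]*x[0] + x[2]*x[1] + x[3]*x[2] = -14
  r_xx[0] = x[0]*x[0] + x[1]*x[1] + x[2]*x[2] + x[3]*x[3] = 30
  r_xx[1] = x[0]*x[1] + x[1]*x[2] + x[2]*x[3] = -14
  r_xx[2] = x[0]*x[2] + x[1]*x[3] = -5
  r_xx[3] = x[0]*x[3] = 6
r_xx = [6, -5, -14, 30, -14, -5, 6]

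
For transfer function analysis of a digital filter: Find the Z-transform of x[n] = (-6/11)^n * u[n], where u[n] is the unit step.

The Z-transform of a^n * u[n] is z/(z-a) for |z| > |a|.
Here a = -6/11, so X(z) = z/(z - (-6/11)) = 11z/(11z + 6)
ROC: |z| > 6/11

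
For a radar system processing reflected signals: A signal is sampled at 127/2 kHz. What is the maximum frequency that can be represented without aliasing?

The maximum frequency that can be represented without aliasing
is the Nyquist frequency: f_max = f_s / 2 = 127/2 kHz / 2 = 127/4 kHz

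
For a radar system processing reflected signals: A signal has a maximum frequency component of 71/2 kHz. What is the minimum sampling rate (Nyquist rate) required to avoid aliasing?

By the Nyquist-Shannon sampling theorem,
the minimum sampling rate (Nyquist rate) must be at least 2 * f_max.
Nyquist rate = 2 * 71/2 kHz = 71 kHz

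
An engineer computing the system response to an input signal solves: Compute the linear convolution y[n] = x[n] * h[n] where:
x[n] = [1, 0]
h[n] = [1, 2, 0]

y[n] = sum_k x[k]*h[n-k]. Output length = len(x) + len(h) - 1 = 2 + 3 - 1 = 4.
y[0] = 1*1 = 1
y[1] = 0*1 + 1*2 = 2
y[2] = 0*2 + 1*0 = 0
y[3] = 0*0 = 0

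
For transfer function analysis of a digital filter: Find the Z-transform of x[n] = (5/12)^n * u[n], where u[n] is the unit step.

The Z-transform of a^n * u[n] is z/(z-a) for |z| > |a|.
Here a = 5/12, so X(z) = z/(z - (5/12)) = 12z/(12z - 5)
ROC: |z| > 5/12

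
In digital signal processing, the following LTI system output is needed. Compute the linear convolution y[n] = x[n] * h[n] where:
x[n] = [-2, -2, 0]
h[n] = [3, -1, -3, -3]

y[n] = sum_k x[k]*h[n-k]. Output length = len(x) + len(h) - 1 = 3 + 4 - 1 = 6.
y[0] = -2*3 = -6
y[1] = -2*3 + -2*-1 = -4
y[2] = 0*3 + -2*-1 + -2*-3 = 8
y[3] = 0*-1 + -2*-3 + -2*-3 = 12
y[4] = 0*-3 + -2*-3 = 6
y[5] = 0*-3 = 0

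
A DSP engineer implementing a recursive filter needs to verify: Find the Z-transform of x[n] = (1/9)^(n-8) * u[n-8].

Time-shifting property: if X(z) = Z{x[n]}, then Z{x[n-d]} = z^(-d) * X(z)
X(z) = z/(z - 1/9) for x[n] = (1/9)^n * u[n]
Z{x[n-8]} = z^(-8) * z/(z - 1/9) = z^(-7)/(z - 1/9)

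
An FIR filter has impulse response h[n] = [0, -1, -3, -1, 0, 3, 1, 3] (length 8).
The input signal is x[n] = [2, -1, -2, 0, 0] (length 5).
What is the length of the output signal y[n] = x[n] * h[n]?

For linear convolution, the output length is:
len(y) = len(x) + len(h) - 1 = 5 + 8 - 1 = 12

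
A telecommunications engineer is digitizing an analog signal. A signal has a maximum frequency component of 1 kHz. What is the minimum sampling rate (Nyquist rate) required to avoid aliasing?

By the Nyquist-Shannon sampling theorem,
the minimum sampling rate (Nyquist rate) must be at least 2 * f_max.
Nyquist rate = 2 * 1 kHz = 2 kHz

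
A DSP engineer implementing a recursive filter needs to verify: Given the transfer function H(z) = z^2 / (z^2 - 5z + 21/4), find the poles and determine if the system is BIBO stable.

Poles are roots of the denominator: z^2 - 5z + 21/4 = 0.
Quadratic formula: z = [-(-5) +/- sqrt((-5)^2 - 4*(21/4))] / 2
Discriminant = 25 - 21 = 4; sqrt = 2.
z = (5 +/- 2) / 2 => z = 7/2 or z = 3/2.
|p1| = 7/2, |p2| = 3/2.
For BIBO stability, all poles must lie inside the unit circle (|p| < 1).
System is UNSTABLE since at least one |p| >= 1.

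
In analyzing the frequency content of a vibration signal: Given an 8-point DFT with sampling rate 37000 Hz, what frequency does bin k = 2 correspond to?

The frequency of DFT bin k is: f_k = k * f_s / N
f_2 = 2 * 37000 / 8 = 9250 Hz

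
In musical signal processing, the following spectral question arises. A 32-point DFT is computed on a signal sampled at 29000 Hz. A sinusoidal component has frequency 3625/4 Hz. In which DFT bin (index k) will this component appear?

DFT frequency resolution = f_s/N = 29000/32 = 3625/4 Hz
Bin index k = f_signal / resolution = 3625/4 / 3625/4 = 1
The signal frequency 3625/4 Hz falls in DFT bin k = 1.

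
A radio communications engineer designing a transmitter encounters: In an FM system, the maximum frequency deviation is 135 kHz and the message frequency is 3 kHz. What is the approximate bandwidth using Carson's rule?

Carson's rule: BW = 2*(delta_f + f_m)
= 2*(135 + 3) kHz = 276 kHz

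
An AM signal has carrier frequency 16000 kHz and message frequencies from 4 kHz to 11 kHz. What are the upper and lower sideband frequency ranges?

Upper sideband (USB) = fc + [fm_low, fm_high] = 16000 + [4, 11] = [16004, 16011] kHz
Lower sideband (LSB) = fc - [fm_high, fm_low] = 16000 - [11, 4] = [15989, 15996] kHz
Total occupied spectrum: 15989 kHz to 16011 kHz (plus carrier at 16000 kHz)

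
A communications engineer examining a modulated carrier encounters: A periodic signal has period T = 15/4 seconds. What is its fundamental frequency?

The fundamental frequency is the reciprocal of the period.
f = 1/T = 1/(15/4) = 4/15 Hz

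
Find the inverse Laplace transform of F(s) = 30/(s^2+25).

Standard pair: w/(s^2+w^2) <-> sin(wt)*u(t)
Recognize w^2 = 25, so w = 5; numerator 30 = 6*5.
f(t) = 6*sin(5t)*u(t)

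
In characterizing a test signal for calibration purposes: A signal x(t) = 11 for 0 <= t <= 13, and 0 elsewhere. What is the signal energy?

Energy = integral of |x(t)|^2 dt over the signal duration
= 11^2 * 13 = 121 * 13 = 1573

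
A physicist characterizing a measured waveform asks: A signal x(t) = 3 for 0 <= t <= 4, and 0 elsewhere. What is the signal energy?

Energy = integral of |x(t)|^2 dt over the signal duration
= 3^2 * 4 = 9 * 4 = 36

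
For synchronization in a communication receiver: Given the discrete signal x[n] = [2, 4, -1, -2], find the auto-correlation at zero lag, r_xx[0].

The auto-correlation at zero lag r_xx[0] equals the signal energy.
r_xx[0] = sum of x[n]^2 = 2^2 + 4^2 + (-1)^2 + (-2)^2
= 4 + 16 + 1 + 4 = 25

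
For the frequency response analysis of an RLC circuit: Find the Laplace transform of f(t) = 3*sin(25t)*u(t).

Standard pair: sin(wt)*u(t) <-> w/(s^2+w^2)
With w = 25: L{3*sin(25t)*u(t)} = 75/(s^2+625)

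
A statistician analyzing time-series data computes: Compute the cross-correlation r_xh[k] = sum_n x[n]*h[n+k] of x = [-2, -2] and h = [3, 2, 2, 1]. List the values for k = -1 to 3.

Both sequences indexed from 0 and zero outside their support.
Lags with overlap: k = -1 to 3.
  r_xh[-1] = x[1]*h[0] = -6
  r_xh[0] = x[0]*h[0] + x[1]*h[1] = -10
  r_xh[1] = x[0]*h[1] + x[1]*h[2] = -8
  r_xh[2] = x[0]*h[2] + x[1]*h[3] = -6
  r_xh[3] = x[0]*h[3] = -2
r_xh = [-6, -10, -8, -6, -2] (for k = -1, ..., 3)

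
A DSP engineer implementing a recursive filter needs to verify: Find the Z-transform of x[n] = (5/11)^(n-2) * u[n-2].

Time-shifting property: if X(z) = Z{x[n]}, then Z{x[n-d]} = z^(-d) * X(z)
X(z) = z/(z - 5/11) for x[n] = (5/11)^n * u[n]
Z{x[n-2]} = z^(-2) * z/(z - 5/11) = z^(-1)/(z - 5/11)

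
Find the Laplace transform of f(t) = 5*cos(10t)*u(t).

Standard pair: cos(wt)*u(t) <-> s/(s^2+w^2)
With w = 10: L{5*cos(10t)*u(t)} = 5s/(s^2+100)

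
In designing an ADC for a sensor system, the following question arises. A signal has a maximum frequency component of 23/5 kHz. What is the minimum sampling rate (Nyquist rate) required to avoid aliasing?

By the Nyquist-Shannon sampling theorem,
the minimum sampling rate (Nyquist rate) must be at least 2 * f_max.
Nyquist rate = 2 * 23/5 kHz = 46/5 kHz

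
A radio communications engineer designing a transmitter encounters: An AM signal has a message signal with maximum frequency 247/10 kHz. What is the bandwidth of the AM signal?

In AM (double-sideband), the bandwidth is twice the message frequency.
BW = 2 * f_m = 2 * 247/10 kHz = 247/5 kHz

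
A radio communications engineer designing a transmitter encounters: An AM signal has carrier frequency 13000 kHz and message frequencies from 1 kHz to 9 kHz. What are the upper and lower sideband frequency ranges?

Upper sideband (USB) = fc + [fm_low, fm_high] = 13000 + [1, 9] = [13001, 13009] kHz
Lower sideband (LSB) = fc - [fm_high, fm_low] = 13000 - [9, 1] = [12991, 12999] kHz
Total occupied spectrum: 12991 kHz to 13009 kHz (plus carrier at 13000 kHz)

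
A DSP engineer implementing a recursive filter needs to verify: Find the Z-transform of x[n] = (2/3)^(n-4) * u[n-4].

Time-shifting property: if X(z) = Z{x[n]}, then Z{x[n-d]} = z^(-d) * X(z)
X(z) = z/(z - 2/3) for x[n] = (2/3)^n * u[n]
Z{x[n-4]} = z^(-4) * z/(z - 2/3) = z^(-3)/(z - 2/3)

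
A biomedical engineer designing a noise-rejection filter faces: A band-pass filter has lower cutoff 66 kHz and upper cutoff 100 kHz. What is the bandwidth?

Bandwidth = f_high - f_low
= 100 kHz - 66 kHz = 34 kHz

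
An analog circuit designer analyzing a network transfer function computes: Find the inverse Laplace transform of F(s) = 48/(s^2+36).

Standard pair: w/(s^2+w^2) <-> sin(wt)*u(t)
Recognize w^2 = 36, so w = 6; numerator 48 = 8*6.
f(t) = 8*sin(6t)*u(t)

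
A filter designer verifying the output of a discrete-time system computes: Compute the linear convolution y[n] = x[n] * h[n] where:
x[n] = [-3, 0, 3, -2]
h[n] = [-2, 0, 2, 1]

y[n] = sum_k x[k]*h[n-k]. Output length = len(x) + len(h) - 1 = 4 + 4 - 1 = 7.
y[0] = -3*-2 = 6
y[1] = 0*-2 + -3*0 = 0
y[2] = 3*-2 + 0*0 + -3*2 = -12
y[3] = -2*-2 + 3*0 + 0*2 + -3*1 = 1
y[4] = -2*0 + 3*2 + 0*1 = 6
y[5] = -2*2 + 3*1 = -1
y[6] = -2*1 = -2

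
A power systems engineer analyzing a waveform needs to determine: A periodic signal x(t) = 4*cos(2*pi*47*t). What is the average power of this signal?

Average power of A*cos(wt) is A^2/2.
P = 4^2 / 2 = 16/2 = 8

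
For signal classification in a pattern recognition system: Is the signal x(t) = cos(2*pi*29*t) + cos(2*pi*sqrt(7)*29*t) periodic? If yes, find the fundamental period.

f1 = 29 Hz, f2 = 29*sqrt(7) Hz
Ratio f2/f1 = sqrt(7), which is irrational.
Since the frequency ratio is irrational, no common period exists.
The signal is not periodic.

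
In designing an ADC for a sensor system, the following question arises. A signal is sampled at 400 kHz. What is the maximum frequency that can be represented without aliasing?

The maximum frequency that can be represented without aliasing
is the Nyquist frequency: f_max = f_s / 2 = 400 kHz / 2 = 200 kHz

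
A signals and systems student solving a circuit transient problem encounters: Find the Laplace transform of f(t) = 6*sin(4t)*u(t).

Standard pair: sin(wt)*u(t) <-> w/(s^2+w^2)
With w = 4: L{6*sin(4t)*u(t)} = 24/(s^2+16)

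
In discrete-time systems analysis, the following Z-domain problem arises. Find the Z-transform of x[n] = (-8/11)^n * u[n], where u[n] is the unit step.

The Z-transform of a^n * u[n] is z/(z-a) for |z| > |a|.
Here a = -8/11, so X(z) = z/(z - (-8/11)) = 11z/(11z + 8)
ROC: |z| > 8/11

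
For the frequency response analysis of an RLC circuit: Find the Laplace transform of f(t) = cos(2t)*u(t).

Standard pair: cos(wt)*u(t) <-> s/(s^2+w^2)
With w = 2: L{cos(2t)*u(t)} = s/(s^2+4)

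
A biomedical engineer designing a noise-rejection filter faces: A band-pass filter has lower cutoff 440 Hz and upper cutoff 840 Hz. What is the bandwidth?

Bandwidth = f_high - f_low
= 840 Hz - 440 Hz = 400 Hz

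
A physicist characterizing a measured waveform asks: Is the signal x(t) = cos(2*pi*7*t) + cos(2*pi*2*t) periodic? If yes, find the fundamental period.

f1 = 7 Hz, f2 = 2 Hz
Period T1 = 1/7, T2 = 1/2
Ratio T1/T2 = 2/7, which is rational.
The signal is periodic with fundamental period T = 1/GCD(7,2) = 1 s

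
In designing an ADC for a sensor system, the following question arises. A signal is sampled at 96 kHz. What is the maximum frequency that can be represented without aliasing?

The maximum frequency that can be represented without aliasing
is the Nyquist frequency: f_max = f_s / 2 = 96 kHz / 2 = 48 kHz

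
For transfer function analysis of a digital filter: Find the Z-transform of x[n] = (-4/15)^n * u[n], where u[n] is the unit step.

The Z-transform of a^n * u[n] is z/(z-a) for |z| > |a|.
Here a = -4/15, so X(z) = z/(z - (-4/15)) = 15z/(15z + 4)
ROC: |z| > 4/15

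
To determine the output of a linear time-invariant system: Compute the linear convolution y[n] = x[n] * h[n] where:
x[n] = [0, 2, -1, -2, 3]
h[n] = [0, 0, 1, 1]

y[n] = sum_k x[k]*h[n-k]. Output length = len(x) + len(h) - 1 = 5 + 4 - 1 = 8.
y[0] = 0*0 = 0
y[1] = 2*0 + 0*0 = 0
y[2] = -1*0 + 2*0 + 0*1 = 0
y[3] = -2*0 + -1*0 + 2*1 + 0*1 = 2
y[4] = 3*0 + -2*0 + -1*1 + 2*1 = 1
y[5] = 3*0 + -2*1 + -1*1 = -3
y[6] = 3*1 + -2*1 = 1
y[7] = 3*1 = 3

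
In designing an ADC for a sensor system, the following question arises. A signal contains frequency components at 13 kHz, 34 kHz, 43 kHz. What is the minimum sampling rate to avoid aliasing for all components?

The highest frequency component is f_max = 43 kHz.
Nyquist rate = 2 * f_max = 2 * 43 kHz = 86 kHz.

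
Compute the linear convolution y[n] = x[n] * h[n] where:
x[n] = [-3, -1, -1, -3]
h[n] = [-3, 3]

y[n] = sum_k x[k]*h[n-k]. Output length = len(x) + len(h) - 1 = 4 + 2 - 1 = 5.
y[0] = -3*-3 = 9
y[1] = -1*-3 + -3*3 = -6
y[2] = -1*-3 + -1*3 = 0
y[3] = -3*-3 + -1*3 = 6
y[4] = -3*3 = -9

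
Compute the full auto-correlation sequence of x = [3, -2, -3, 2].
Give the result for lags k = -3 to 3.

r_xx[k] = sum_m x[m]*x[m+k], indexed from 0, for k = -3 to 3:
  r_xx[-3] = x[3]*x[0] = 6
  r_xx[-2] = x[2]*x[0] + x[3]*x[1] = -13
  r_xx[-1] = x[1]*x[0] + x[2]*x[1] + x[3]*x[2] = -6
  r_xx[0] = x[0]*x[0] + x[1]*x[1] + x[2]*x[2] + x[3]*x[3] = 26
  r_xx[1] = x[0]*x[1] + x[1]*x[2] + x[2]*x[3] = -6
  r_xx[2] = x[0]*x[2] + x[1]*x[3] = -13
  r_xx[3] = x[0]*x[3] = 6
r_xx = [6, -13, -6, 26, -6, -13, 6]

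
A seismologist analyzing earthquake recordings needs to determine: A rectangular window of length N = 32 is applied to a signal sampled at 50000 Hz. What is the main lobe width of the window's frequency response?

For a rectangular window of length N,
the main lobe width in frequency is 2*f_s/N.
= 2*50000/32 = 3125 Hz
This determines the minimum frequency separation for resolving two sinusoids.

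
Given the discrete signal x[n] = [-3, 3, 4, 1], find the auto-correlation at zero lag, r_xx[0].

The auto-correlation at zero lag r_xx[0] equals the signal energy.
r_xx[0] = sum of x[n]^2 = (-3)^2 + 3^2 + 4^2 + 1^2
= 9 + 9 + 16 + 1 = 35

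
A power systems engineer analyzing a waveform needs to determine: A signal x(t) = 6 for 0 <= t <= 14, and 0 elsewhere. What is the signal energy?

Energy = integral of |x(t)|^2 dt over the signal duration
= 6^2 * 14 = 36 * 14 = 504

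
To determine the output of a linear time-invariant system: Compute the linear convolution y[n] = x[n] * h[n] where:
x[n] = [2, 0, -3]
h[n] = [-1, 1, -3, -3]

y[n] = sum_k x[k]*h[n-k]. Output length = len(x) + len(h) - 1 = 3 + 4 - 1 = 6.
y[0] = 2*-1 = -2
y[1] = 0*-1 + 2*1 = 2
y[2] = -3*-1 + 0*1 + 2*-3 = -3
y[3] = -3*1 + 0*-3 + 2*-3 = -9
y[4] = -3*-3 + 0*-3 = 9
y[5] = -3*-3 = 9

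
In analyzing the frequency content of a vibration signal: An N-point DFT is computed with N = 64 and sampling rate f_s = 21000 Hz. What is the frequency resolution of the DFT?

DFT frequency resolution = f_s / N
= 21000 / 64 = 2625/8 Hz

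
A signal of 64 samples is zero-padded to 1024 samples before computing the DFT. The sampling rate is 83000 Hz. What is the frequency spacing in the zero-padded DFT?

Original DFT: N = 64, resolution = f_s/N = 83000/64 = 10375/8 Hz
Zero-padded DFT: N = 1024, resolution = f_s/N = 83000/1024 = 10375/128 Hz
Zero-padding interpolates the spectrum (finer frequency grid)
but does NOT improve the true spectral resolution (ability to resolve close frequencies).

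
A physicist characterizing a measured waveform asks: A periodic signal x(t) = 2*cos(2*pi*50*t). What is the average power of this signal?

Average power of A*cos(wt) is A^2/2.
P = 2^2 / 2 = 4/2 = 2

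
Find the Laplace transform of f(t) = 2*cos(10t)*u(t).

Standard pair: cos(wt)*u(t) <-> s/(s^2+w^2)
With w = 10: L{2*cos(10t)*u(t)} = 2s/(s^2+100)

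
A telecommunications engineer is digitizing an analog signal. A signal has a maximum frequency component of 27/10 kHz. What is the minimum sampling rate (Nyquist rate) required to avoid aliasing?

By the Nyquist-Shannon sampling theorem,
the minimum sampling rate (Nyquist rate) must be at least 2 * f_max.
Nyquist rate = 2 * 27/10 kHz = 27/5 kHz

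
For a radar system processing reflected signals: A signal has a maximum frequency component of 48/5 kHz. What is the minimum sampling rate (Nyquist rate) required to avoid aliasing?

By the Nyquist-Shannon sampling theorem,
the minimum sampling rate (Nyquist rate) must be at least 2 * f_max.
Nyquist rate = 2 * 48/5 kHz = 96/5 kHz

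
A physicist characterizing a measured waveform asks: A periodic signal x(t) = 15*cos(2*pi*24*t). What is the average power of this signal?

Average power of A*cos(wt) is A^2/2.
P = 15^2 / 2 = 225/2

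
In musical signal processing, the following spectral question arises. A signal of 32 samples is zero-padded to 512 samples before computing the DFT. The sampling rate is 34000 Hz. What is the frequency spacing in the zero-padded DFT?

Original DFT: N = 32, resolution = f_s/N = 34000/32 = 2125/2 Hz
Zero-padded DFT: N = 512, resolution = f_s/N = 34000/512 = 2125/32 Hz
Zero-padding interpolates the spectrum (finer frequency grid)
but does NOT improve the true spectral resolution (ability to resolve close frequencies).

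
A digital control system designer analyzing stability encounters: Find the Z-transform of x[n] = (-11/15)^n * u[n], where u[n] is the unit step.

The Z-transform of a^n * u[n] is z/(z-a) for |z| > |a|.
Here a = -11/15, so X(z) = z/(z - (-11/15)) = 15z/(15z + 11)
ROC: |z| > 11/15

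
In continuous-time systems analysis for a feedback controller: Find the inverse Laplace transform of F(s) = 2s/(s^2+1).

Standard pair: s/(s^2+w^2) <-> cos(wt)*u(t)
With k=2, w=1: f(t) = 2*cos(t)*u(t)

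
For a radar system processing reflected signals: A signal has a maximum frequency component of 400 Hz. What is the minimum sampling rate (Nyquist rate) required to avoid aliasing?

By the Nyquist-Shannon sampling theorem,
the minimum sampling rate (Nyquist rate) must be at least 2 * f_max.
Nyquist rate = 2 * 400 Hz = 800 Hz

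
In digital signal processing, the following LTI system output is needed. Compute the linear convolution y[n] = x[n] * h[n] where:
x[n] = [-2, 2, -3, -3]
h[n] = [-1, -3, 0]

y[n] = sum_k x[k]*h[n-k]. Output length = len(x) + len(h) - 1 = 4 + 3 - 1 = 6.
y[0] = -2*-1 = 2
y[1] = 2*-1 + -2*-3 = 4
y[2] = -3*-1 + 2*-3 + -2*0 = -3
y[3] = -3*-1 + -3*-3 + 2*0 = 12
y[4] = -3*-3 + -3*0 = 9
y[5] = -3*0 = 0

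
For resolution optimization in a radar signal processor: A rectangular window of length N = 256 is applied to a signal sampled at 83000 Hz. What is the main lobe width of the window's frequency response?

For a rectangular window of length N,
the main lobe width in frequency is 2*f_s/N.
= 2*83000/256 = 10375/16 Hz
This determines the minimum frequency separation for resolving two sinusoids.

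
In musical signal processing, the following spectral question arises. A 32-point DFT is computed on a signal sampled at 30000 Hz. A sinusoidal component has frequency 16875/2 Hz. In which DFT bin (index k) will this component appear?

DFT frequency resolution = f_s/N = 30000/32 = 1875/2 Hz
Bin index k = f_signal / resolution = 16875/2 / 1875/2 = 9
The signal frequency 16875/2 Hz falls in DFT bin k = 9.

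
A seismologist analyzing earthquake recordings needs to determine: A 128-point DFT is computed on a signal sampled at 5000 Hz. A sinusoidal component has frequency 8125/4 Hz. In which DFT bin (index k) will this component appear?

DFT frequency resolution = f_s/N = 5000/128 = 625/16 Hz
Bin index k = f_signal / resolution = 8125/4 / 625/16 = 52
The signal frequency 8125/4 Hz falls in DFT bin k = 52.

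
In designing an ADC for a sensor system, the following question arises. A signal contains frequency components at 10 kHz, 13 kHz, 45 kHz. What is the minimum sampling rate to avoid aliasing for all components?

The highest frequency component is f_max = 45 kHz.
Nyquist rate = 2 * f_max = 2 * 45 kHz = 90 kHz.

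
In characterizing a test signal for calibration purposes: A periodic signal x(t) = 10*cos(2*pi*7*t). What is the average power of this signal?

Average power of A*cos(wt) is A^2/2.
P = 10^2 / 2 = 100/2 = 50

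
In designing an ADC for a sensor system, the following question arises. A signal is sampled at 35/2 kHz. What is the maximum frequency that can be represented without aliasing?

The maximum frequency that can be represented without aliasing
is the Nyquist frequency: f_max = f_s / 2 = 35/2 kHz / 2 = 35/4 kHz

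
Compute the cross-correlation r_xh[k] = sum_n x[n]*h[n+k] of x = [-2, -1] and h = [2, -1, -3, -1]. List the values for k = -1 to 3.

Both sequences indexed from 0 and zero outside their support.
Lags with overlap: k = -1 to 3.
  r_xh[-1] = x[1]*h[0] = -2
  r_xh[0] = x[0]*h[0] + x[1]*h[1] = -3
  r_xh[1] = x[0]*h[1] + x[1]*h[2] = 5
  r_xh[2] = x[0]*h[2] + x[1]*h[3] = 7
  r_xh[3] = x[0]*h[3] = 2
r_xh = [-2, -3, 5, 7, 2] (for k = -1, ..., 3)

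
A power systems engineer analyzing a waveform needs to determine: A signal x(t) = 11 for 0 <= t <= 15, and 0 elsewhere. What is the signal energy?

Energy = integral of |x(t)|^2 dt over the signal duration
= 11^2 * 15 = 121 * 15 = 1815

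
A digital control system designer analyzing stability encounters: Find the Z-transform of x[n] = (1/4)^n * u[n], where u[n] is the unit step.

The Z-transform of a^n * u[n] is z/(z-a) for |z| > |a|.
Here a = 1/4, so X(z) = z/(z - (1/4)) = 4z/(4z - 1)
ROC: |z| > 1/4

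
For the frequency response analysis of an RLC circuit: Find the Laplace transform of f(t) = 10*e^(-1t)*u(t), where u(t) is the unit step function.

Standard Laplace transform pair:
e^(-at)*u(t) <-> 1/(s+a)
With a = 1: L{10*e^(-1t)*u(t)} = 10/(s+1), ROC: Re(s) > -1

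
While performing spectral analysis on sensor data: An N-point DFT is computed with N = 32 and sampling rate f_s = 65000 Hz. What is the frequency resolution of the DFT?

DFT frequency resolution = f_s / N
= 65000 / 32 = 8125/4 Hz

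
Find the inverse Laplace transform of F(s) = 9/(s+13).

Standard pair: k/(s+a) <-> k*e^(-at)*u(t)
With k=9, a=13: f(t) = 9*e^(-13t)*u(t)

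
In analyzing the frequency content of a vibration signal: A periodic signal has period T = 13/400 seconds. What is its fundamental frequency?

The fundamental frequency is the reciprocal of the period.
f = 1/T = 1/(13/400) = 400/13 Hz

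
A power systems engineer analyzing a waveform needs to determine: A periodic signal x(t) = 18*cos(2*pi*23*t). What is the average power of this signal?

Average power of A*cos(wt) is A^2/2.
P = 18^2 / 2 = 324/2 = 162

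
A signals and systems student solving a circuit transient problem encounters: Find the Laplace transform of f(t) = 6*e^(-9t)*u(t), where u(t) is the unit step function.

Standard Laplace transform pair:
e^(-at)*u(t) <-> 1/(s+a)
With a = 9: L{6*e^(-9t)*u(t)} = 6/(s+9), ROC: Re(s) > -9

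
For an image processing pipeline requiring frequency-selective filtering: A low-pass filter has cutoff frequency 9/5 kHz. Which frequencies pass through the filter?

A low-pass filter passes all frequencies below the cutoff frequency 9/5 kHz and attenuates higher frequencies.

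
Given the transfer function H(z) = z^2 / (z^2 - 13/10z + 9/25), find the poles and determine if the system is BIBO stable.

Poles are roots of the denominator: z^2 - 13/10z + 9/25 = 0.
Quadratic formula: z = [-(-13/10) +/- sqrt((-13/10)^2 - 4*(9/25))] / 2
Discriminant = 169/100 - 36/25 = 1/4; sqrt = 1/2.
z = (13/10 +/- 1/2) / 2 => z = 9/10 or z = 2/5.
|p1| = 2/5, |p2| = 9/10.
For BIBO stability, all poles must lie inside the unit circle (|p| < 1).
System is STABLE since both |p| < 1.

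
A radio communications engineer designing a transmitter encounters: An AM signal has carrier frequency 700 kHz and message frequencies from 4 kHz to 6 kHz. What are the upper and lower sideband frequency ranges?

Upper sideband (USB) = fc + [fm_low, fm_high] = 700 + [4, 6] = [704, 706] kHz
Lower sideband (LSB) = fc - [fm_high, fm_low] = 700 - [6, 4] = [694, 696] kHz
Total occupied spectrum: 694 kHz to 706 kHz (plus carrier at 700 kHz)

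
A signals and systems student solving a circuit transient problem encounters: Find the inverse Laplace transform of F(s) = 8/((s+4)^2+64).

Standard pair: w/((s+a)^2+w^2) <-> e^(-at)*sin(wt)*u(t)
With a=4, w=8: f(t) = e^(-4t)*sin(8t)*u(t)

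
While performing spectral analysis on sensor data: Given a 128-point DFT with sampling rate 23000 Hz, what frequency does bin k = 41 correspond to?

The frequency of DFT bin k is: f_k = k * f_s / N
f_41 = 41 * 23000 / 128 = 117875/16 Hz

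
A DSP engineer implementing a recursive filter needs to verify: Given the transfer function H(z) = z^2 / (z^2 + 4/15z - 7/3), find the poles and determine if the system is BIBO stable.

Poles are roots of the denominator: z^2 + 4/15z - 7/3 = 0.
Quadratic formula: z = [-(4/15) +/- sqrt((4/15)^2 - 4*(-7/3))] / 2
Discriminant = 16/225 + 28/3 = 2116/225; sqrt = 46/15.
z = (-4/15 +/- 46/15) / 2 => z = 7/5 or z = -5/3.
|p1| = 5/3, |p2| = 7/5.
For BIBO stability, all poles must lie inside the unit circle (|p| < 1).
System is UNSTABLE since at least one |p| >= 1.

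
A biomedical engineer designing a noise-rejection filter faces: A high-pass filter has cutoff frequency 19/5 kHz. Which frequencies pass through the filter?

A high-pass filter passes all frequencies above the cutoff frequency 19/5 kHz and attenuates lower frequencies.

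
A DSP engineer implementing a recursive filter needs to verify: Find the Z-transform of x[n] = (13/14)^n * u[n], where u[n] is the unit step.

The Z-transform of a^n * u[n] is z/(z-a) for |z| > |a|.
Here a = 13/14, so X(z) = z/(z - (13/14)) = 14z/(14z - 13)
ROC: |z| > 13/14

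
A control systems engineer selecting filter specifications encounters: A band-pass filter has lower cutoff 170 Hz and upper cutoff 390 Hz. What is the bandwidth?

Bandwidth = f_high - f_low
= 390 Hz - 170 Hz = 220 Hz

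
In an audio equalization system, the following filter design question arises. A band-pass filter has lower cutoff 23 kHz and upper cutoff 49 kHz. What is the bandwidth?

Bandwidth = f_high - f_low
= 49 kHz - 23 kHz = 26 kHz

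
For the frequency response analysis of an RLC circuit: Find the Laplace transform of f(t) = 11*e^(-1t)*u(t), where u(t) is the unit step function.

Standard Laplace transform pair:
e^(-at)*u(t) <-> 1/(s+a)
With a = 1: L{11*e^(-1t)*u(t)} = 11/(s+1), ROC: Re(s) > -1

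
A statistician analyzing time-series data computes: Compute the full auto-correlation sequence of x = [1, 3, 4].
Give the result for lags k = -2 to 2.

r_xx[k] = sum_m x[m]*x[m+k], indexed from 0, for k = -2 to 2:
  r_xx[-2] = x[2]*x[0] = 4
  r_xx[-1] = x[1]*x[0] + x[2]*x[1] = 15
  r_xx[0] = x[0]*x[0] + x[1]*x[1] + x[2]*x[2] = 26
  r_xx[1] = x[0]*x[1] + x[1]*x[2] = 15
  r_xx[2] = x[0]*x[2] = 4
r_xx = [4, 15, 26, 15, 4]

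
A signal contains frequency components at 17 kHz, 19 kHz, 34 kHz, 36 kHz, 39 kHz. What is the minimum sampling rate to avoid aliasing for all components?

The highest frequency component is f_max = 39 kHz.
Nyquist rate = 2 * f_max = 2 * 39 kHz = 78 kHz.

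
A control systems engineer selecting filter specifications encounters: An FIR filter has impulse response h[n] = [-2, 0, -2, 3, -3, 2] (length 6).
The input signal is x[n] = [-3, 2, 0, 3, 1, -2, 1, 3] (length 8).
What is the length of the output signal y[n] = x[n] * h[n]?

For linear convolution, the output length is:
len(y) = len(x) + len(h) - 1 = 8 + 6 - 1 = 13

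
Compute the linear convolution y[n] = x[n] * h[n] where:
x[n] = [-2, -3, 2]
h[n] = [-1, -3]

y[n] = sum_k x[k]*h[n-k]. Output length = len(x) + len(h) - 1 = 3 + 2 - 1 = 4.
y[0] = -2*-1 = 2
y[1] = -3*-1 + -2*-3 = 9
y[2] = 2*-1 + -3*-3 = 7
y[3] = 2*-3 = -6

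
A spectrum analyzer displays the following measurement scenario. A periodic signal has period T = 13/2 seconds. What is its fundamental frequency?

The fundamental frequency is the reciprocal of the period.
f = 1/T = 1/(13/2) = 2/13 Hz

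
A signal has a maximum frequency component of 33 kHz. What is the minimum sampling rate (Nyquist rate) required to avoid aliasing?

By the Nyquist-Shannon sampling theorem,
the minimum sampling rate (Nyquist rate) must be at least 2 * f_max.
Nyquist rate = 2 * 33 kHz = 66 kHz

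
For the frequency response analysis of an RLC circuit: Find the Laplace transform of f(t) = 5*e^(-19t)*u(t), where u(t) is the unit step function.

Standard Laplace transform pair:
e^(-at)*u(t) <-> 1/(s+a)
With a = 19: L{5*e^(-19t)*u(t)} = 5/(s+19), ROC: Re(s) > -19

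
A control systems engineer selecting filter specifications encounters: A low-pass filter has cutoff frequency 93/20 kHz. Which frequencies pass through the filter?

A low-pass filter passes all frequencies below the cutoff frequency 93/20 kHz and attenuates higher frequencies.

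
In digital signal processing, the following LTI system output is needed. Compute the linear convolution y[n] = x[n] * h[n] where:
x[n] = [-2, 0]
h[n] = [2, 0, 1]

y[n] = sum_k x[k]*h[n-k]. Output length = len(x) + len(h) - 1 = 2 + 3 - 1 = 4.
y[0] = -2*2 = -4
y[1] = 0*2 + -2*0 = 0
y[2] = 0*0 + -2*1 = -2
y[3] = 0*1 = 0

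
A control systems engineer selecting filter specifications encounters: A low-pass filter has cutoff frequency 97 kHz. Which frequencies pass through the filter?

A low-pass filter passes all frequencies below the cutoff frequency 97 kHz and attenuates higher frequencies.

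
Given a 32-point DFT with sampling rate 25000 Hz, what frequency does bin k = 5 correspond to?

The frequency of DFT bin k is: f_k = k * f_s / N
f_5 = 5 * 25000 / 32 = 15625/4 Hz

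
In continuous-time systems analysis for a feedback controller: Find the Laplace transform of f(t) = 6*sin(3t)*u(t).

Standard pair: sin(wt)*u(t) <-> w/(s^2+w^2)
With w = 3: L{6*sin(3t)*u(t)} = 18/(s^2+9)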